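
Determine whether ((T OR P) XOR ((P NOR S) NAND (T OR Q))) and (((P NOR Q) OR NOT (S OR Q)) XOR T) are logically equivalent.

No. Counterexample: with P=0, S=0, Q=0, T=1, Expression 1 = 1 but Expression 2 = 0.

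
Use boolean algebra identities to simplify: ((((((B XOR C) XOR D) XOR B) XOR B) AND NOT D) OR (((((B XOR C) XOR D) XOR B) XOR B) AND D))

By distribution ((E AND v) OR (E AND NOT v) = E) then XOR self-cancellation ((E XOR v) XOR v = E):
= ((B XOR C) XOR D)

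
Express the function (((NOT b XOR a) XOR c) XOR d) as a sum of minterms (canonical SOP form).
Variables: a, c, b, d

Σm(0, 3, 5, 6, 9, 10, 12, 15) = (NOT a AND NOT c AND NOT b AND NOT d) OR (NOT a AND NOT c AND b AND d) OR (NOT a AND c AND NOT b AND d) OR (NOT a AND c AND b AND NOT d) OR (a AND NOT c AND NOT b AND d) OR (a AND NOT c AND b AND NOT d) OR (a AND c AND NOT b AND NOT d) OR (a AND c AND b AND d)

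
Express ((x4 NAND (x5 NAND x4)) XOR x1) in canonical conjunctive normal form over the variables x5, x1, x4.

(x5 OR x1 OR NOT x4) AND (x5 OR NOT x1 OR x4) AND (NOT x5 OR NOT x1 OR x4) AND (NOT x5 OR NOT x1 OR NOT x4)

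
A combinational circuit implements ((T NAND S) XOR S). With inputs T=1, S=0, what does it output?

Substituting: ((1 NAND 0) XOR 0)
= 1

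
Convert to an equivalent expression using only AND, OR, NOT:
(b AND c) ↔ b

((b AND c) AND b) OR (NOT (b AND c) AND NOT b)
(Biconditional = both true or both false)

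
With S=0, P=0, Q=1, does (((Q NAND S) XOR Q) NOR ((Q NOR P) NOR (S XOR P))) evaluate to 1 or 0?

Substituting: (((1 NAND 0) XOR 1) NOR ((1 NOR 0) NOR (0 XOR 0)))
= 0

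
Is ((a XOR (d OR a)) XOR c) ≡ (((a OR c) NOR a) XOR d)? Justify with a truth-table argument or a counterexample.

No. Counterexample: with a=0, d=0, c=0, Expression 1 = 0 but Expression 2 = 1.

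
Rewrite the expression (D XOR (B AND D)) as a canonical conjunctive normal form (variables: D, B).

(D OR B) AND (D OR NOT B) AND (NOT D OR NOT B)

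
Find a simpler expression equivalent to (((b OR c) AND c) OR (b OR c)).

By absorption (E OR (E AND v) = E):
= (b OR c)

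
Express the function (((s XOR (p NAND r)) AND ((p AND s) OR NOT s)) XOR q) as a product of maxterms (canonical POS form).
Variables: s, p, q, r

ΠM(2, 3, 5, 6, 8, 9, 12, 15) = (s OR p OR NOT q OR r) AND (s OR p OR NOT q OR NOT r) AND (s OR NOT p OR q OR NOT r) AND (s OR NOT p OR NOT q OR r) AND (NOT s OR p OR q OR r) AND (NOT s OR p OR q OR NOT r) AND (NOT s OR NOT p OR q OR r) AND (NOT s OR NOT p OR NOT q OR NOT r)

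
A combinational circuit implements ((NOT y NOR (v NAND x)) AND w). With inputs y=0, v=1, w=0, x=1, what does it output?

Substituting: ((NOT 0 NOR (1 NAND 1)) AND 0)
= 0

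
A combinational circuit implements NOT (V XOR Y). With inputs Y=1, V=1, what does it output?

Substituting: NOT (1 XOR 1)
= 1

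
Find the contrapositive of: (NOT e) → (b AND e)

Contrapositive: NOT (b AND e) → e
Note: A statement and its contrapositive are logically equivalent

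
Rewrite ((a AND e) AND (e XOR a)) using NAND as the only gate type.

((((a NAND e) NAND (a NAND e)) NAND ((e NAND (e NAND a)) NAND (a NAND (e NAND a)))) NAND (((a NAND e) NAND (a NAND e)) NAND ((e NAND (e NAND a)) NAND (a NAND (e NAND a)))))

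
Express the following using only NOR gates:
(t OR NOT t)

((t NOR (t NOR t)) NOR (t NOR (t NOR t)))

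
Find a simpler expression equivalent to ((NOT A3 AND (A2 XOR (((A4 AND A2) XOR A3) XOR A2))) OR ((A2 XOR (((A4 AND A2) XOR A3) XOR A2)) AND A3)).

By distribution ((E AND v) OR (E AND NOT v) = E) then XOR self-cancellation ((E XOR v) XOR v = E):
= ((A4 AND A2) XOR A3)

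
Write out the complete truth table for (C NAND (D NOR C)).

D | C | Output
--------------
0 | 0 | 1
0 | 1 | 1
1 | 0 | 1
1 | 1 | 1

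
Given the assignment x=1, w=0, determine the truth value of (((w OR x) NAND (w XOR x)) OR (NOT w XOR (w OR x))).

Substituting: (((0 OR 1) NAND (0 XOR 1)) OR (NOT 0 XOR (0 OR 1)))
= 0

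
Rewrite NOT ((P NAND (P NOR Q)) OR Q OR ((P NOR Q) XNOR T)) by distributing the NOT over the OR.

NOT (P NAND (P NOR Q)) AND NOT Q AND NOT ((P NOR Q) XNOR T)
De Morgan's: NOT(OR of terms) = AND of negations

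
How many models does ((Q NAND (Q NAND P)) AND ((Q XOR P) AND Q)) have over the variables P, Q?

No assignment satisfies the expression.
Count: 0 out of 4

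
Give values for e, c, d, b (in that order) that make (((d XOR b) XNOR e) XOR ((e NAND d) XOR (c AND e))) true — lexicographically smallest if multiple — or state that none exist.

e=0, c=0, d=0, b=1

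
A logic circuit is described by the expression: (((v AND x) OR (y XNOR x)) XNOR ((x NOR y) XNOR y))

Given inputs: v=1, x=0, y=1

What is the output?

Substituting: (((1 AND 0) OR (1 XNOR 0)) XNOR ((0 NOR 1) XNOR 1))
= 1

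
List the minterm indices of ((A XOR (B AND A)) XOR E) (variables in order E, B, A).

Σm(1, 4, 6, 7) = (NOT E AND NOT B AND A) OR (E AND NOT B AND NOT A) OR (E AND B AND NOT A) OR (E AND B AND A)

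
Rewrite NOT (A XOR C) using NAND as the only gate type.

(((A NAND (A NAND C)) NAND (C NAND (A NAND C))) NAND ((A NAND (A NAND C)) NAND (C NAND (A NAND C))))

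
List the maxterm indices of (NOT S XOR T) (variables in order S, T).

ΠM(1, 2) = (S OR NOT T) AND (NOT S OR T)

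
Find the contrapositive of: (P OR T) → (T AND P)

Contrapositive: NOT (T AND P) → NOT (P OR T)
Note: A statement and its contrapositive are logically equivalent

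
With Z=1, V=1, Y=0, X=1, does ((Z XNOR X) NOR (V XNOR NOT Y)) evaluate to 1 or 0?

Substituting: ((1 XNOR 1) NOR (1 XNOR NOT 0))
= 0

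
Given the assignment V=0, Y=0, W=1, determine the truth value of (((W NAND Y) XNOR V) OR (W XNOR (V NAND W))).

Substituting: (((1 NAND 0) XNOR 0) OR (1 XNOR (0 NAND 1)))
= 1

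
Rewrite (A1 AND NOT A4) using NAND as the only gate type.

((A1 NAND (A4 NAND A4)) NAND (A1 NAND (A4 NAND A4)))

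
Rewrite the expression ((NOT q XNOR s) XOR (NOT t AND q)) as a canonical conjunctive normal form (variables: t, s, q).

(t OR s OR q) AND (t OR s OR NOT q) AND (NOT t OR s OR q) AND (NOT t OR NOT s OR NOT q)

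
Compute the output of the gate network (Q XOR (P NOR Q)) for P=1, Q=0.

Substituting: (0 XOR (1 NOR 0))
= 0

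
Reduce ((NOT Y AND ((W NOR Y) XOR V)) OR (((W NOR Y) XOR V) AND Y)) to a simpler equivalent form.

By distribution ((E AND v) OR (E AND NOT v) = E):
= ((W NOR Y) XOR V)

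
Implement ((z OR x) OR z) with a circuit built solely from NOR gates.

((((z NOR x) NOR (z NOR x)) NOR z) NOR (((z NOR x) NOR (z NOR x)) NOR z))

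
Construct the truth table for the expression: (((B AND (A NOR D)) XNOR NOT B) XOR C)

B | C | D | A | Output
----------------------
0 | 0 | 0 | 0 | 0
0 | 0 | 0 | 1 | 0
0 | 0 | 1 | 0 | 0
0 | 0 | 1 | 1 | 0
0 | 1 | 0 | 0 | 1
0 | 1 | 0 | 1 | 1
0 | 1 | 1 | 0 | 1
0 | 1 | 1 | 1 | 1
1 | 0 | 0 | 0 | 0
1 | 0 | 0 | 1 | 1
1 | 0 | 1 | 0 | 1
1 | 0 | 1 | 1 | 1
1 | 1 | 0 | 0 | 1
1 | 1 | 0 | 1 | 0
1 | 1 | 1 | 0 | 0
1 | 1 | 1 | 1 | 0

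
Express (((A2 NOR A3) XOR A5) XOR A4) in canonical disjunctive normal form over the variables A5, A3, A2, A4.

(NOT A5 AND NOT A3 AND NOT A2 AND NOT A4) OR (NOT A5 AND NOT A3 AND A2 AND A4) OR (NOT A5 AND A3 AND NOT A2 AND A4) OR (NOT A5 AND A3 AND A2 AND A4) OR (A5 AND NOT A3 AND NOT A2 AND A4) OR (A5 AND NOT A3 AND A2 AND NOT A4) OR (A5 AND A3 AND NOT A2 AND NOT A4) OR (A5 AND A3 AND A2 AND NOT A4)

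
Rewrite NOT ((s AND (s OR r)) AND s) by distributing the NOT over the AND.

NOT (s AND (s OR r)) OR NOT s
De Morgan's: NOT(AND of terms) = OR of negations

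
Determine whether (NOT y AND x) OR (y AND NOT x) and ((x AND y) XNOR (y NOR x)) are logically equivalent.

Yes, they are equivalent — the two output columns agree on all 4 assignments:
y | x | Expression 1 | Expression 2
-----------------------------------
0 | 0 | 0 | 0
0 | 1 | 1 | 1
1 | 0 | 1 | 1
1 | 1 | 0 | 0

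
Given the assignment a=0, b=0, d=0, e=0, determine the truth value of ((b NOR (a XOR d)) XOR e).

Substituting: ((0 NOR (0 XOR 0)) XOR 0)
= 1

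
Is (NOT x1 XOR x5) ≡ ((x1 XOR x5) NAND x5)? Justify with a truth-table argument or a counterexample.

No. Counterexample: with x5=0, x1=1, Expression 1 = 0 but Expression 2 = 1.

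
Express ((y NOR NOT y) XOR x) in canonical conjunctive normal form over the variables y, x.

(y OR x) AND (NOT y OR x)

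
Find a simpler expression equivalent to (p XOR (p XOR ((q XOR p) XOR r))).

By XOR self-cancellation ((E XOR v) XOR v = E):
= ((q XOR p) XOR r)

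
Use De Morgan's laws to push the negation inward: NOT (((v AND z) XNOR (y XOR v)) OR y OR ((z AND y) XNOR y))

NOT ((v AND z) XNOR (y XOR v)) AND NOT y AND NOT ((z AND y) XNOR y)
De Morgan's: NOT(OR of terms) = AND of negations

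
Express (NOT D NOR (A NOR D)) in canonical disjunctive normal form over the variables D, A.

(D AND NOT A) OR (D AND A)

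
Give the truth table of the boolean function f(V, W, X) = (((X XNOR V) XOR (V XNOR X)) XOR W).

V | W | X | Output
------------------
0 | 0 | 0 | 0
0 | 0 | 1 | 0
0 | 1 | 0 | 1
0 | 1 | 1 | 1
1 | 0 | 0 | 0
1 | 0 | 1 | 0
1 | 1 | 0 | 1
1 | 1 | 1 | 1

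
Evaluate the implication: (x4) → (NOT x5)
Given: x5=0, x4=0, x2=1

Antecedent (x4) = 0; consequent (NOT x5) = 1.
0 → 1 = 1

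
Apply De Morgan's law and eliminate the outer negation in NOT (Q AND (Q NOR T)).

NOT Q OR NOT (Q NOR T)
De Morgan's: NOT(AND of terms) = OR of negations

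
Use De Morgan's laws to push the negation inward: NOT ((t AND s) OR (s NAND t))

NOT (t AND s) AND NOT (s NAND t)
De Morgan's: NOT(OR of terms) = AND of negations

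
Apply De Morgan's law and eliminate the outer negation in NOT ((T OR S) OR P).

NOT (T OR S) AND NOT P
De Morgan's: NOT(OR of terms) = AND of negations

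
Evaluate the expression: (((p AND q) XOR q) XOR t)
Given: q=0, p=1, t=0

Substituting: (((1 AND 0) XOR 0) XOR 0)
= 0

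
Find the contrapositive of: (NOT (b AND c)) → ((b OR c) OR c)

Contrapositive: NOT ((b OR c) OR c) → (b AND c)
Note: A statement and its contrapositive are logically equivalent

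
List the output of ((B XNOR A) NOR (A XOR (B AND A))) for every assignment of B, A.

B | A | Output
--------------
0 | 0 | 0
0 | 1 | 0
1 | 0 | 1
1 | 1 | 0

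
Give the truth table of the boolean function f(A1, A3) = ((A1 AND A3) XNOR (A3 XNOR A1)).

A1 | A3 | Output
----------------
0 | 0 | 0
0 | 1 | 1
1 | 0 | 1
1 | 1 | 1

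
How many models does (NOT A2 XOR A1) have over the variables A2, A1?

Satisfying assignments: (0,0), (1,1)
Count: 2 out of 4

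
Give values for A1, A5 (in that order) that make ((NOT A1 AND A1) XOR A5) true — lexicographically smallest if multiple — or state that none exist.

A1=0, A5=1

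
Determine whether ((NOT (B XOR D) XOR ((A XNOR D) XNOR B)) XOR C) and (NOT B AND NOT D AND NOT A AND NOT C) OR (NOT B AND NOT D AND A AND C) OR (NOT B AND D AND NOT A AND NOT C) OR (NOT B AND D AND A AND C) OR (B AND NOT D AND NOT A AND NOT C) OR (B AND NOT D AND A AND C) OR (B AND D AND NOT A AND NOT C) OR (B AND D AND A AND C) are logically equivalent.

Yes, they are equivalent — the two output columns agree on all 16 assignments:
B | D | A | C | Expression 1 | Expression 2
-------------------------------------------
0 | 0 | 0 | 0 | 1 | 1
0 | 0 | 0 | 1 | 0 | 0
0 | 0 | 1 | 0 | 0 | 0
0 | 0 | 1 | 1 | 1 | 1
0 | 1 | 0 | 0 | 1 | 1
0 | 1 | 0 | 1 | 0 | 0
0 | 1 | 1 | 0 | 0 | 0
0 | 1 | 1 | 1 | 1 | 1
1 | 0 | 0 | 0 | 1 | 1
1 | 0 | 0 | 1 | 0 | 0
1 | 0 | 1 | 0 | 0 | 0
1 | 0 | 1 | 1 | 1 | 1
1 | 1 | 0 | 0 | 1 | 1
1 | 1 | 0 | 1 | 0 | 0
1 | 1 | 1 | 0 | 0 | 0
1 | 1 | 1 | 1 | 1 | 1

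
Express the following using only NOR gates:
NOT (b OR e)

(((b NOR e) NOR (b NOR e)) NOR ((b NOR e) NOR (b NOR e)))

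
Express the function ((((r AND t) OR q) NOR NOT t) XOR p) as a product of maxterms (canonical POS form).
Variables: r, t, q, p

ΠM(0, 2, 5, 6, 8, 10, 12, 14) = (r OR t OR q OR p) AND (r OR t OR NOT q OR p) AND (r OR NOT t OR q OR NOT p) AND (r OR NOT t OR NOT q OR p) AND (NOT r OR t OR q OR p) AND (NOT r OR t OR NOT q OR p) AND (NOT r OR NOT t OR q OR p) AND (NOT r OR NOT t OR NOT q OR p)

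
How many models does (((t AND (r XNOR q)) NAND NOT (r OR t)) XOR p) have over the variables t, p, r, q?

Satisfying assignments: (0,0,0,0), (0,0,0,1), (0,0,1,0), (0,0,1,1), (1,0,0,0), (1,0,0,1), (1,0,1,0), (1,0,1,1)
Count: 8 out of 16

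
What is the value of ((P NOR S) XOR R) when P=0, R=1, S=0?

Substituting: ((0 NOR 0) XOR 1)
= 0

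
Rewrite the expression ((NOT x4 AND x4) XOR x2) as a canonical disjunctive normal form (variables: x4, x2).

(NOT x4 AND x2) OR (x4 AND x2)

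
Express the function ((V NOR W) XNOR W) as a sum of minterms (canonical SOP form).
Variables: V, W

Σm(2) = (V AND NOT W)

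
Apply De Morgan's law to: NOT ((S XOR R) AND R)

NOT (S XOR R) OR NOT R
De Morgan's: NOT(AND of terms) = OR of negations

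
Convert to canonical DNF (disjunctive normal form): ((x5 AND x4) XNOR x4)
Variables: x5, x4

(NOT x5 AND NOT x4) OR (x5 AND NOT x4) OR (x5 AND x4)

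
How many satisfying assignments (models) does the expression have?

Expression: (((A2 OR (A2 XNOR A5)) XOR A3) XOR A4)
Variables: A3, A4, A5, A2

Satisfying assignments: (0,0,0,0), (0,0,0,1), (0,0,1,1), (0,1,1,0), (1,0,1,0), (1,1,0,0), (1,1,0,1), (1,1,1,1)
Count: 8 out of 16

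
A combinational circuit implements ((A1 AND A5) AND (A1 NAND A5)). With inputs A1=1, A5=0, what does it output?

Substituting: ((1 AND 0) AND (1 NAND 0))
= 0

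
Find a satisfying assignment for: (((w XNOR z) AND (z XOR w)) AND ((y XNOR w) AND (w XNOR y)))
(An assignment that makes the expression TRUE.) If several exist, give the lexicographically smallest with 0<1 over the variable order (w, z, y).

UNSATISFIABLE - no assignment makes this expression true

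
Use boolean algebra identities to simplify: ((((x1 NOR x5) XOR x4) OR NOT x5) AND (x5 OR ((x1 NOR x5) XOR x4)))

By distribution ((E OR v) AND (E OR NOT v) = E):
= ((x1 NOR x5) XOR x4)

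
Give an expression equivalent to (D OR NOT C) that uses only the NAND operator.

((D NAND D) NAND ((C NAND C) NAND (C NAND C)))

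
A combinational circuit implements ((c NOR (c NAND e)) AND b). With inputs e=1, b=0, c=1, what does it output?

Substituting: ((1 NOR (1 NAND 1)) AND 0)
= 0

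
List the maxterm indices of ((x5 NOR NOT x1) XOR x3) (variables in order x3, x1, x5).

ΠM(0, 1, 3, 6) = (x3 OR x1 OR x5) AND (x3 OR x1 OR NOT x5) AND (x3 OR NOT x1 OR NOT x5) AND (NOT x3 OR NOT x1 OR x5)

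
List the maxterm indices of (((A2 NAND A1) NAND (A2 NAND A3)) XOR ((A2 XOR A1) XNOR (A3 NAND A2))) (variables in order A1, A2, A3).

ΠM(0, 1, 7) = (A1 OR A2 OR A3) AND (A1 OR A2 OR NOT A3) AND (NOT A1 OR NOT A2 OR NOT A3)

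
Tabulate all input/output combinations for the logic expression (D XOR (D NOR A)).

A | D | Output
--------------
0 | 0 | 1
0 | 1 | 1
1 | 0 | 0
1 | 1 | 1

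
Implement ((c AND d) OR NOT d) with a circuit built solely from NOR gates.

((((c NOR c) NOR (d NOR d)) NOR (d NOR d)) NOR (((c NOR c) NOR (d NOR d)) NOR (d NOR d)))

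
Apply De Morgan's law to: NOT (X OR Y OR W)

NOT X AND NOT Y AND NOT W
De Morgan's: NOT(OR of terms) = AND of negations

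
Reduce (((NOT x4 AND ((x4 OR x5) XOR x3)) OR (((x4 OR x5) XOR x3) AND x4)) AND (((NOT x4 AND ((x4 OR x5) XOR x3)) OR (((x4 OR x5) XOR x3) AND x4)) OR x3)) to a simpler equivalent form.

By absorption (E AND (E OR v) = E) then distribution ((E AND v) OR (E AND NOT v) = E):
= ((x4 OR x5) XOR x3)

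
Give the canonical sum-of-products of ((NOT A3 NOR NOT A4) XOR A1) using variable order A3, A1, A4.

Σm(2, 3, 5, 6) = (NOT A3 AND A1 AND NOT A4) OR (NOT A3 AND A1 AND A4) OR (A3 AND NOT A1 AND A4) OR (A3 AND A1 AND NOT A4)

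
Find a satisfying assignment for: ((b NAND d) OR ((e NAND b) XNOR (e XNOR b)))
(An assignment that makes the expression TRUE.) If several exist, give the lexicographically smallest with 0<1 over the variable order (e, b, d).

e=0, b=0, d=0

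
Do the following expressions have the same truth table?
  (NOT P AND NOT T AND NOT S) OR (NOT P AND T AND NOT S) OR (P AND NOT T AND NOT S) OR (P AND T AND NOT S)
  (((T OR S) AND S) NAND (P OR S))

Yes, they are equivalent — the two output columns agree on all 8 assignments:
P | T | S | Expression 1 | Expression 2
---------------------------------------
0 | 0 | 0 | 1 | 1
0 | 0 | 1 | 0 | 0
0 | 1 | 0 | 1 | 1
0 | 1 | 1 | 0 | 0
1 | 0 | 0 | 1 | 1
1 | 0 | 1 | 0 | 0
1 | 1 | 0 | 1 | 1
1 | 1 | 1 | 0 | 0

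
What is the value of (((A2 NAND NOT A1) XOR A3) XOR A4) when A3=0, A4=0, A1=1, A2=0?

Substituting: (((0 NAND NOT 1) XOR 0) XOR 0)
= 1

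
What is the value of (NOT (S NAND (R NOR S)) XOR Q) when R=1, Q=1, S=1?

Substituting: (NOT (1 NAND (1 NOR 1)) XOR 1)
= 1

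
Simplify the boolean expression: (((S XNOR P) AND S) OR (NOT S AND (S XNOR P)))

By distribution ((E AND v) OR (E AND NOT v) = E):
= (S XNOR P)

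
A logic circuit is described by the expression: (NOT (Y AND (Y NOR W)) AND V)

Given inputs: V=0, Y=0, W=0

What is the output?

Substituting: (NOT (0 AND (0 NOR 0)) AND 0)
= 0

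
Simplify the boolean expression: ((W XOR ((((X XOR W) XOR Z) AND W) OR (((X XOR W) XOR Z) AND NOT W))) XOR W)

By XOR self-cancellation ((E XOR v) XOR v = E) then distribution ((E AND v) OR (E AND NOT v) = E):
= ((X XOR W) XOR Z)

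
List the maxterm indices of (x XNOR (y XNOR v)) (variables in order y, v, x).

ΠM(0, 3, 5, 6) = (y OR v OR x) AND (y OR NOT v OR NOT x) AND (NOT y OR v OR NOT x) AND (NOT y OR NOT v OR x)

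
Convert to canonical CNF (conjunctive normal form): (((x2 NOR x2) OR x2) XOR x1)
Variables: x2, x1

(x2 OR NOT x1) AND (NOT x2 OR NOT x1)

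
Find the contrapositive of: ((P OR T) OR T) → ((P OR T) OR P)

Contrapositive: NOT ((P OR T) OR P) → NOT ((P OR T) OR T)
Note: A statement and its contrapositive are logically equivalent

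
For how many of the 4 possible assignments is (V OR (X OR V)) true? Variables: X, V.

Satisfying assignments: (0,1), (1,0), (1,1)
Count: 3 out of 4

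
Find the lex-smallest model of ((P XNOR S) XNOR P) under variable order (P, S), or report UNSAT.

P=0, S=1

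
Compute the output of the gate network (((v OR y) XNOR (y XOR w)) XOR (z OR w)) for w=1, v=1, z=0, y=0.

Substituting: (((1 OR 0) XNOR (0 XOR 1)) XOR (0 OR 1))
= 0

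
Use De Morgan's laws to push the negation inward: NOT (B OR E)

NOT B AND NOT E
De Morgan's: NOT(OR of terms) = AND of negations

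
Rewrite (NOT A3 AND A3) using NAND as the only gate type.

(((A3 NAND A3) NAND A3) NAND ((A3 NAND A3) NAND A3))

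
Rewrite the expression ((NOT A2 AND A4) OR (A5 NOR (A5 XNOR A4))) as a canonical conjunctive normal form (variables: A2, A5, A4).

(A2 OR A5 OR A4) AND (A2 OR NOT A5 OR A4) AND (NOT A2 OR A5 OR A4) AND (NOT A2 OR NOT A5 OR A4) AND (NOT A2 OR NOT A5 OR NOT A4)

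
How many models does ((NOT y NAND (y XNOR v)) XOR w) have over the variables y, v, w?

Satisfying assignments: (0,0,1), (0,1,0), (1,0,0), (1,1,0)
Count: 4 out of 8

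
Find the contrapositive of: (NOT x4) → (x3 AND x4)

Contrapositive: NOT (x3 AND x4) → x4
Note: A statement and its contrapositive are logically equivalent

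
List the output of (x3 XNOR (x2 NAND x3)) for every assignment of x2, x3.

x2 | x3 | Output
----------------
0 | 0 | 0
0 | 1 | 1
1 | 0 | 0
1 | 1 | 0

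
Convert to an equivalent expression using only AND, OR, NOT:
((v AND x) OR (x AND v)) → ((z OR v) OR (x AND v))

NOT ((v AND x) OR (x AND v)) OR ((z OR v) OR (x AND v))
(Implication elimination: A → B = NOT A OR B)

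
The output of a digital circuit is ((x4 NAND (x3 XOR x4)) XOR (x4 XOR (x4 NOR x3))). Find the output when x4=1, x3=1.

Substituting: ((1 NAND (1 XOR 1)) XOR (1 XOR (1 NOR 1)))
= 0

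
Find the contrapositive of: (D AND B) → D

Contrapositive: NOT D → NOT (D AND B)
Note: A statement and its contrapositive are logically equivalent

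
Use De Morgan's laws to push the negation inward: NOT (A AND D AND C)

NOT A OR NOT D OR NOT C
De Morgan's: NOT(AND of terms) = OR of negations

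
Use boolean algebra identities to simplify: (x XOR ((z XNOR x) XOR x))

By XOR self-cancellation ((E XOR v) XOR v = E):
= (z XNOR x)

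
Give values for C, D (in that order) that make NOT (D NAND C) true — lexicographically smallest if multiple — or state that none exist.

C=1, D=1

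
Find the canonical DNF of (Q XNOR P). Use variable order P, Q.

(NOT P AND NOT Q) OR (P AND Q)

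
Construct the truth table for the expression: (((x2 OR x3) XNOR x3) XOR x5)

x5 | x3 | x2 | Output
---------------------
0 | 0 | 0 | 1
0 | 0 | 1 | 0
0 | 1 | 0 | 1
0 | 1 | 1 | 1
1 | 0 | 0 | 0
1 | 0 | 1 | 1
1 | 1 | 0 | 0
1 | 1 | 1 | 0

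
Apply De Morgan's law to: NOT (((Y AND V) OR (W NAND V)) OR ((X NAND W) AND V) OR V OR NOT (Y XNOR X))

NOT ((Y AND V) OR (W NAND V)) AND NOT ((X NAND W) AND V) AND NOT V AND (Y XNOR X)
De Morgan's: NOT(OR of terms) = AND of negations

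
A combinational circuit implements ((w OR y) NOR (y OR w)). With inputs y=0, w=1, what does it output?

Substituting: ((1 OR 0) NOR (0 OR 1))
= 0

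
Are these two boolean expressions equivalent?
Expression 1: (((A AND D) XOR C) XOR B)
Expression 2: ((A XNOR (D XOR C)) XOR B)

No. Counterexample: with D=0, C=0, B=0, A=0, Expression 1 = 0 but Expression 2 = 1.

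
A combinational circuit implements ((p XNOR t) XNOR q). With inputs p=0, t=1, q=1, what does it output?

Substituting: ((0 XNOR 1) XNOR 1)
= 0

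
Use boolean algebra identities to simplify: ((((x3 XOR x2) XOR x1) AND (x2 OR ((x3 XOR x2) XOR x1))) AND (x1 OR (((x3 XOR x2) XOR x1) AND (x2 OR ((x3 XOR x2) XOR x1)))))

By absorption (E AND (E OR v) = E) then absorption (E AND (E OR v) = E):
= ((x3 XOR x2) XOR x1)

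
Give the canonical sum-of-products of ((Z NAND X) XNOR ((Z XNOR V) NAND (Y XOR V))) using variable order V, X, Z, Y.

Σm(0, 2, 3, 4, 8, 9, 11, 12, 13, 14) = (NOT V AND NOT X AND NOT Z AND NOT Y) OR (NOT V AND NOT X AND Z AND NOT Y) OR (NOT V AND NOT X AND Z AND Y) OR (NOT V AND X AND NOT Z AND NOT Y) OR (V AND NOT X AND NOT Z AND NOT Y) OR (V AND NOT X AND NOT Z AND Y) OR (V AND NOT X AND Z AND Y) OR (V AND X AND NOT Z AND NOT Y) OR (V AND X AND NOT Z AND Y) OR (V AND X AND Z AND NOT Y)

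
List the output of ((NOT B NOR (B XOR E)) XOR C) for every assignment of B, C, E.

B | C | E | Output
------------------
0 | 0 | 0 | 0
0 | 0 | 1 | 0
0 | 1 | 0 | 1
0 | 1 | 1 | 1
1 | 0 | 0 | 0
1 | 0 | 1 | 1
1 | 1 | 0 | 1
1 | 1 | 1 | 0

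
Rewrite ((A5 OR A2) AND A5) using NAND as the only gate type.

((((A5 NAND A5) NAND (A2 NAND A2)) NAND A5) NAND (((A5 NAND A5) NAND (A2 NAND A2)) NAND A5))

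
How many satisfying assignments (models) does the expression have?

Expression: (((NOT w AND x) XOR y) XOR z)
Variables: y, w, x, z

Satisfying assignments: (0,0,0,1), (0,0,1,0), (0,1,0,1), (0,1,1,1), (1,0,0,0), (1,0,1,1), (1,1,0,0), (1,1,1,0)
Count: 8 out of 16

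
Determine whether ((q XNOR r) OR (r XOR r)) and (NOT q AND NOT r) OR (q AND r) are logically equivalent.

Yes, they are equivalent — the two output columns agree on all 4 assignments:
q | r | Expression 1 | Expression 2
-----------------------------------
0 | 0 | 1 | 1
0 | 1 | 0 | 0
1 | 0 | 0 | 0
1 | 1 | 1 | 1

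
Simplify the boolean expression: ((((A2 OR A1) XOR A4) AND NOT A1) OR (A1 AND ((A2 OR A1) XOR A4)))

By distribution ((E AND v) OR (E AND NOT v) = E):
= ((A2 OR A1) XOR A4)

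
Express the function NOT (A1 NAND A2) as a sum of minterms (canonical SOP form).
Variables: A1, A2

Σm(3) = (A1 AND A2)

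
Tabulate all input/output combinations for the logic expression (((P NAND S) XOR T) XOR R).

T | R | P | S | Output
----------------------
0 | 0 | 0 | 0 | 1
0 | 0 | 0 | 1 | 1
0 | 0 | 1 | 0 | 1
0 | 0 | 1 | 1 | 0
0 | 1 | 0 | 0 | 0
0 | 1 | 0 | 1 | 0
0 | 1 | 1 | 0 | 0
0 | 1 | 1 | 1 | 1
1 | 0 | 0 | 0 | 0
1 | 0 | 0 | 1 | 0
1 | 0 | 1 | 0 | 0
1 | 0 | 1 | 1 | 1
1 | 1 | 0 | 0 | 1
1 | 1 | 0 | 1 | 1
1 | 1 | 1 | 0 | 1
1 | 1 | 1 | 1 | 0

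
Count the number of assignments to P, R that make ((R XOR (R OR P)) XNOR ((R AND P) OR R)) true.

Satisfying assignments: (0,0)
Count: 1 out of 4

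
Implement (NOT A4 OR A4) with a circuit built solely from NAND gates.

(((A4 NAND A4) NAND (A4 NAND A4)) NAND (A4 NAND A4))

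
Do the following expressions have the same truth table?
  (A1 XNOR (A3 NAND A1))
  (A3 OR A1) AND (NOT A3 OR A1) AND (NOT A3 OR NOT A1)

Yes, they are equivalent — the two output columns agree on all 4 assignments:
A3 | A1 | Expression 1 | Expression 2
-------------------------------------
0 | 0 | 0 | 0
0 | 1 | 1 | 1
1 | 0 | 0 | 0
1 | 1 | 0 | 0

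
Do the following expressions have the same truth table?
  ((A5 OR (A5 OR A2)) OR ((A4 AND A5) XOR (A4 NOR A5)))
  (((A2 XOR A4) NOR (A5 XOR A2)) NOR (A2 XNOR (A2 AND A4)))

No. Counterexample: with A2=0, A5=0, A4=0, Expression 1 = 1 but Expression 2 = 0.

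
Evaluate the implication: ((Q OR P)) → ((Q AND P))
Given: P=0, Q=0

Antecedent ((Q OR P)) = 0; consequent ((Q AND P)) = 0.
0 → 0 = 1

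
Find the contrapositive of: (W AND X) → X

Contrapositive: NOT X → NOT (W AND X)
Note: A statement and its contrapositive are logically equivalent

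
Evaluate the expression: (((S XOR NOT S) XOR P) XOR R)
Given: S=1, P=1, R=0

Substituting: (((1 XOR NOT 1) XOR 1) XOR 0)
= 0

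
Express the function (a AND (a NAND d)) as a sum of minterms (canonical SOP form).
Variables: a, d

Σm(2) = (a AND NOT d)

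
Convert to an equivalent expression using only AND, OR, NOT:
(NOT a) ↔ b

((NOT a) AND b) OR (a AND NOT b)
(Biconditional = both true or both false)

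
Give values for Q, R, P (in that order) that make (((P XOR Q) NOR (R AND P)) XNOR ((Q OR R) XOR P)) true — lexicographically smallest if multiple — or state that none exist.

Q=0, R=1, P=0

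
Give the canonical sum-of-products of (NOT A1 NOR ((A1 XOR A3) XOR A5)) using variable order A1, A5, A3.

Σm(5, 6) = (A1 AND NOT A5 AND A3) OR (A1 AND A5 AND NOT A3)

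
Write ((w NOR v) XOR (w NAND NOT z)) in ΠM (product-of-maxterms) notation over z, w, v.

ΠM(0, 2, 3, 4) = (z OR w OR v) AND (z OR NOT w OR v) AND (z OR NOT w OR NOT v) AND (NOT z OR w OR v)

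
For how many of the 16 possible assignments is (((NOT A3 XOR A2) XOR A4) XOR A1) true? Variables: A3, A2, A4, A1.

Satisfying assignments: (0,0,0,0), (0,0,1,1), (0,1,0,1), (0,1,1,0), (1,0,0,1), (1,0,1,0), (1,1,0,0), (1,1,1,1)
Count: 8 out of 16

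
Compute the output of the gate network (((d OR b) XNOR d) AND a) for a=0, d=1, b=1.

Substituting: (((1 OR 1) XNOR 1) AND 0)
= 0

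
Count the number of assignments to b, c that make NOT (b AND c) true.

Satisfying assignments: (0,0), (0,1), (1,0)
Count: 3 out of 4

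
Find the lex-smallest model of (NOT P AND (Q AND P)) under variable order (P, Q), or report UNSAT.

UNSATISFIABLE - no assignment makes this expression true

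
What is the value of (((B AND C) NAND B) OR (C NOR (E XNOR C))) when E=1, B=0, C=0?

Substituting: (((0 AND 0) NAND 0) OR (0 NOR (1 XNOR 0)))
= 1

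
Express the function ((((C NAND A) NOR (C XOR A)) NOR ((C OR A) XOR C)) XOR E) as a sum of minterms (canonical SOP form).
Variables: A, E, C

Σm(0, 1, 6, 7) = (NOT A AND NOT E AND NOT C) OR (NOT A AND NOT E AND C) OR (A AND E AND NOT C) OR (A AND E AND C)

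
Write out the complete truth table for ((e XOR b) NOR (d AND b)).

b | e | d | Output
------------------
0 | 0 | 0 | 1
0 | 0 | 1 | 1
0 | 1 | 0 | 0
0 | 1 | 1 | 0
1 | 0 | 0 | 0
1 | 0 | 1 | 0
1 | 1 | 0 | 1
1 | 1 | 1 | 0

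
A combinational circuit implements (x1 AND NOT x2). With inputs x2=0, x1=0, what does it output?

Substituting: (0 AND NOT 0)
= 0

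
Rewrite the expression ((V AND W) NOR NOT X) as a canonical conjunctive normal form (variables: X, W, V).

(X OR W OR V) AND (X OR W OR NOT V) AND (X OR NOT W OR V) AND (X OR NOT W OR NOT V) AND (NOT X OR NOT W OR NOT V)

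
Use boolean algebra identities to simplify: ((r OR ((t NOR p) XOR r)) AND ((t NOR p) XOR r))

By absorption (E AND (E OR v) = E):
= ((t NOR p) XOR r)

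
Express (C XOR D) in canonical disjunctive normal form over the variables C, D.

(NOT C AND D) OR (C AND NOT D)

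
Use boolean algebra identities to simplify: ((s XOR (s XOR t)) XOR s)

By XOR self-cancellation ((E XOR v) XOR v = E):
= (s XOR t)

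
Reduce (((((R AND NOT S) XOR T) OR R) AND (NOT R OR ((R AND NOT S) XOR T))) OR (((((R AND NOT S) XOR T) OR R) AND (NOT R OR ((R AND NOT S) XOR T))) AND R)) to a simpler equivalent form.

By absorption (E OR (E AND v) = E) then distribution ((E OR v) AND (E OR NOT v) = E):
= ((R AND NOT S) XOR T)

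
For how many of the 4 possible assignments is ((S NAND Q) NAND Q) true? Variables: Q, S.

Satisfying assignments: (0,0), (0,1), (1,1)
Count: 3 out of 4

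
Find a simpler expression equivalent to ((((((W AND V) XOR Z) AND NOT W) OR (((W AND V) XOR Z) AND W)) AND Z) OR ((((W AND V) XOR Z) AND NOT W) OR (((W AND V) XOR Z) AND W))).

By absorption (E OR (E AND v) = E) then distribution ((E AND v) OR (E AND NOT v) = E):
= ((W AND V) XOR Z)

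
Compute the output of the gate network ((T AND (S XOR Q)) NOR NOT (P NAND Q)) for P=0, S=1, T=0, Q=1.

Substituting: ((0 AND (1 XOR 1)) NOR NOT (0 NAND 1))
= 1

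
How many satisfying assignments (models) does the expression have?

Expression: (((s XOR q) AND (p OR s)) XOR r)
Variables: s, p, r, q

Satisfying assignments: (0,0,1,0), (0,0,1,1), (0,1,0,1), (0,1,1,0), (1,0,0,0), (1,0,1,1), (1,1,0,0), (1,1,1,1)
Count: 8 out of 16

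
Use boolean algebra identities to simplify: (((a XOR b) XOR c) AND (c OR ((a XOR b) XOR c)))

By absorption (E AND (E OR v) = E):
= ((a XOR b) XOR c)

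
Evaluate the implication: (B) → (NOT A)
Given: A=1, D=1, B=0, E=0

Antecedent (B) = 0; consequent (NOT A) = 0.
0 → 0 = 1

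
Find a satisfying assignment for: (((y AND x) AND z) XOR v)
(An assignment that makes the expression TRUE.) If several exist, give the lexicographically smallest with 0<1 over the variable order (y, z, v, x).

y=0, z=0, v=1, x=0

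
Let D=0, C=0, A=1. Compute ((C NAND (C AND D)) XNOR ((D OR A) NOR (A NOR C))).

Substituting: ((0 NAND (0 AND 0)) XNOR ((0 OR 1) NOR (1 NOR 0)))
= 0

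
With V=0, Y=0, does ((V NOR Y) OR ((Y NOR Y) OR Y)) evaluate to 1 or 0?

Substituting: ((0 NOR 0) OR ((0 NOR 0) OR 0))
= 1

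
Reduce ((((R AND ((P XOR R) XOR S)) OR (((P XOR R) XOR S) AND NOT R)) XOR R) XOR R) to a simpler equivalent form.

By XOR self-cancellation ((E XOR v) XOR v = E) then distribution ((E AND v) OR (E AND NOT v) = E):
= ((P XOR R) XOR S)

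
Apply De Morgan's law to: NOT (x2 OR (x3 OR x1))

NOT x2 AND NOT (x3 OR x1)
De Morgan's: NOT(OR of terms) = AND of negations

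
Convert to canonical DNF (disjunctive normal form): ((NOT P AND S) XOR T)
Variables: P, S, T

(NOT P AND NOT S AND T) OR (NOT P AND S AND NOT T) OR (P AND NOT S AND T) OR (P AND S AND T)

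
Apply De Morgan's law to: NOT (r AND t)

NOT r OR NOT t
De Morgan's: NOT(AND of terms) = OR of negations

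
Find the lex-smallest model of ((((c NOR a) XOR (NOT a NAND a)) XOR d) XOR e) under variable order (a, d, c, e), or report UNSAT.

a=0, d=0, c=0, e=1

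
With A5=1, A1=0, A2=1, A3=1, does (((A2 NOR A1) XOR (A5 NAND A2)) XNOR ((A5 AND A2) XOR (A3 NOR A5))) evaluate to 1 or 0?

Substituting: (((1 NOR 0) XOR (1 NAND 1)) XNOR ((1 AND 1) XOR (1 NOR 1)))
= 0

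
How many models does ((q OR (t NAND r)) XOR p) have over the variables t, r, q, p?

Satisfying assignments: (0,0,0,0), (0,0,1,0), (0,1,0,0), (0,1,1,0), (1,0,0,0), (1,0,1,0), (1,1,0,1), (1,1,1,0)
Count: 8 out of 16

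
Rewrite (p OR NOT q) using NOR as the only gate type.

((p NOR (q NOR q)) NOR (p NOR (q NOR q)))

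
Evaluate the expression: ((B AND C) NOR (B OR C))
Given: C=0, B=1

Substituting: ((1 AND 0) NOR (1 OR 0))
= 0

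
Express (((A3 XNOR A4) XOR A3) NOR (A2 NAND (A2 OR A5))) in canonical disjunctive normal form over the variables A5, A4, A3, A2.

(NOT A5 AND A4 AND NOT A3 AND A2) OR (NOT A5 AND A4 AND A3 AND A2) OR (A5 AND A4 AND NOT A3 AND A2) OR (A5 AND A4 AND A3 AND A2)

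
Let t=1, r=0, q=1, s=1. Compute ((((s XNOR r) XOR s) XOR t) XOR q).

Substituting: ((((1 XNOR 0) XOR 1) XOR 1) XOR 1)
= 1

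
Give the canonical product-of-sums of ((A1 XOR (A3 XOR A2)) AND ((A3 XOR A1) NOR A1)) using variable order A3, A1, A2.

ΠM(0, 2, 3, 4, 5, 6, 7) = (A3 OR A1 OR A2) AND (A3 OR NOT A1 OR A2) AND (A3 OR NOT A1 OR NOT A2) AND (NOT A3 OR A1 OR A2) AND (NOT A3 OR A1 OR NOT A2) AND (NOT A3 OR NOT A1 OR A2) AND (NOT A3 OR NOT A1 OR NOT A2)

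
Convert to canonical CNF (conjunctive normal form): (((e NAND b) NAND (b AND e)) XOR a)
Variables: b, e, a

(b OR e OR NOT a) AND (b OR NOT e OR NOT a) AND (NOT b OR e OR NOT a) AND (NOT b OR NOT e OR NOT a)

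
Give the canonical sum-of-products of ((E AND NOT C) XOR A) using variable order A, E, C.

Σm(2, 4, 5, 7) = (NOT A AND E AND NOT C) OR (A AND NOT E AND NOT C) OR (A AND NOT E AND C) OR (A AND E AND C)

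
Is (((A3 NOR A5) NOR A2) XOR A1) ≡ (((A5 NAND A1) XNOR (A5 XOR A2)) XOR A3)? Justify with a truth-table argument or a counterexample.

No. Counterexample: with A1=0, A2=0, A5=1, A3=1, Expression 1 = 1 but Expression 2 = 0.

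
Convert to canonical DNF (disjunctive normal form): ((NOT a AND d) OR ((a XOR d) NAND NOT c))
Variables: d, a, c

(NOT d AND NOT a AND NOT c) OR (NOT d AND NOT a AND c) OR (NOT d AND a AND c) OR (d AND NOT a AND NOT c) OR (d AND NOT a AND c) OR (d AND a AND NOT c) OR (d AND a AND c)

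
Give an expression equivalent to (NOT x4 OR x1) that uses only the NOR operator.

(((x4 NOR x4) NOR x1) NOR ((x4 NOR x4) NOR x1))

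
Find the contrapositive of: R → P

Contrapositive: NOT P → NOT R
Note: A statement and its contrapositive are logically equivalent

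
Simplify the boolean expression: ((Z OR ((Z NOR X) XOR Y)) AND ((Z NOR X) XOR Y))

By absorption (E AND (E OR v) = E):
= ((Z NOR X) XOR Y)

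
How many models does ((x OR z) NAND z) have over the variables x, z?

Satisfying assignments: (0,0), (1,0)
Count: 2 out of 4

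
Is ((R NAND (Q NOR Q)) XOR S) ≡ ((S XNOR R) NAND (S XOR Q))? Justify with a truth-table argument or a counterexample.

No. Counterexample: with R=0, Q=0, S=1, Expression 1 = 0 but Expression 2 = 1.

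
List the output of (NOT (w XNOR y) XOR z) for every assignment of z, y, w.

z | y | w | Output
------------------
0 | 0 | 0 | 0
0 | 0 | 1 | 1
0 | 1 | 0 | 1
0 | 1 | 1 | 0
1 | 0 | 0 | 1
1 | 0 | 1 | 0
1 | 1 | 0 | 0
1 | 1 | 1 | 1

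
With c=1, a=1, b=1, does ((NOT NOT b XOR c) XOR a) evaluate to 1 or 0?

Substituting: ((NOT NOT 1 XOR 1) XOR 1)
= 1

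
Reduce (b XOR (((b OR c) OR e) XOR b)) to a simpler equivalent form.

By XOR self-cancellation ((E XOR v) XOR v = E):
= ((b OR c) OR e)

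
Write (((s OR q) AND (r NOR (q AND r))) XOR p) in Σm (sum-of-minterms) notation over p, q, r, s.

Σm(1, 4, 5, 8, 10, 11, 14, 15) = (NOT p AND NOT q AND NOT r AND s) OR (NOT p AND q AND NOT r AND NOT s) OR (NOT p AND q AND NOT r AND s) OR (p AND NOT q AND NOT r AND NOT s) OR (p AND NOT q AND r AND NOT s) OR (p AND NOT q AND r AND s) OR (p AND q AND r AND NOT s) OR (p AND q AND r AND s)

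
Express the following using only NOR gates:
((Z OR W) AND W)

((((Z NOR W) NOR (Z NOR W)) NOR ((Z NOR W) NOR (Z NOR W))) NOR (W NOR W))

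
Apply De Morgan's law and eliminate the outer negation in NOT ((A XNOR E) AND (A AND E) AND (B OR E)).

NOT (A XNOR E) OR NOT (A AND E) OR NOT (B OR E)
De Morgan's: NOT(AND of terms) = OR of negations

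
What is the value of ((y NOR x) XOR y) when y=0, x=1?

Substituting: ((0 NOR 1) XOR 0)
= 0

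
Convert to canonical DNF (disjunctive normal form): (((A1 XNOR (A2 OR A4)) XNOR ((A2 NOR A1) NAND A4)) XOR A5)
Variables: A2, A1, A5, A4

(NOT A2 AND NOT A1 AND NOT A5 AND NOT A4) OR (NOT A2 AND NOT A1 AND NOT A5 AND A4) OR (NOT A2 AND A1 AND NOT A5 AND A4) OR (NOT A2 AND A1 AND A5 AND NOT A4) OR (A2 AND NOT A1 AND A5 AND NOT A4) OR (A2 AND NOT A1 AND A5 AND A4) OR (A2 AND A1 AND NOT A5 AND NOT A4) OR (A2 AND A1 AND NOT A5 AND A4)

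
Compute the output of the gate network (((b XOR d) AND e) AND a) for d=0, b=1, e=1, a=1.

Substituting: (((1 XOR 0) AND 1) AND 1)
= 1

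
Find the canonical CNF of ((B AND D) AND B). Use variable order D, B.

(D OR B) AND (D OR NOT B) AND (NOT D OR B)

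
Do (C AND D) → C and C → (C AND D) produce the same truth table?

No, Converse is not equivalent to original (counterexample: E=0, C=1, D=0)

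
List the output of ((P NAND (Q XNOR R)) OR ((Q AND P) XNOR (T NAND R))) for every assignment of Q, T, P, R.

Q | T | P | R | Output
----------------------
0 | 0 | 0 | 0 | 1
0 | 0 | 0 | 1 | 1
0 | 0 | 1 | 0 | 0
0 | 0 | 1 | 1 | 1
0 | 1 | 0 | 0 | 1
0 | 1 | 0 | 1 | 1
0 | 1 | 1 | 0 | 0
0 | 1 | 1 | 1 | 1
1 | 0 | 0 | 0 | 1
1 | 0 | 0 | 1 | 1
1 | 0 | 1 | 0 | 1
1 | 0 | 1 | 1 | 1
1 | 1 | 0 | 0 | 1
1 | 1 | 0 | 1 | 1
1 | 1 | 1 | 0 | 1
1 | 1 | 1 | 1 | 0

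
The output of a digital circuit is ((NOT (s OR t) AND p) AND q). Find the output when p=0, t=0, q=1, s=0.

Substituting: ((NOT (0 OR 0) AND 0) AND 1)
= 0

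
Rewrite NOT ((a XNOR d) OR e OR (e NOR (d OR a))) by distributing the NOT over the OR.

NOT (a XNOR d) AND NOT e AND NOT (e NOR (d OR a))
De Morgan's: NOT(OR of terms) = AND of negations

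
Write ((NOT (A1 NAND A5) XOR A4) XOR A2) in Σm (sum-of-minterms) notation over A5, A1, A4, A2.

Σm(1, 2, 5, 6, 9, 10, 12, 15) = (NOT A5 AND NOT A1 AND NOT A4 AND A2) OR (NOT A5 AND NOT A1 AND A4 AND NOT A2) OR (NOT A5 AND A1 AND NOT A4 AND A2) OR (NOT A5 AND A1 AND A4 AND NOT A2) OR (A5 AND NOT A1 AND NOT A4 AND A2) OR (A5 AND NOT A1 AND A4 AND NOT A2) OR (A5 AND A1 AND NOT A4 AND NOT A2) OR (A5 AND A1 AND A4 AND A2)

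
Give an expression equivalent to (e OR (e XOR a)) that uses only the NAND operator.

((e NAND e) NAND (((e NAND (e NAND a)) NAND (a NAND (e NAND a))) NAND ((e NAND (e NAND a)) NAND (a NAND (e NAND a)))))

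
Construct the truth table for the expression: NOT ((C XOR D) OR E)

D | C | E | Output
------------------
0 | 0 | 0 | 1
0 | 0 | 1 | 0
0 | 1 | 0 | 0
0 | 1 | 1 | 0
1 | 0 | 0 | 0
1 | 0 | 1 | 0
1 | 1 | 0 | 1
1 | 1 | 1 | 0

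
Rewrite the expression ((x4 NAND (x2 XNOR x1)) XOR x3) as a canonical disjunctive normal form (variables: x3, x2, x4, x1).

(NOT x3 AND NOT x2 AND NOT x4 AND NOT x1) OR (NOT x3 AND NOT x2 AND NOT x4 AND x1) OR (NOT x3 AND NOT x2 AND x4 AND x1) OR (NOT x3 AND x2 AND NOT x4 AND NOT x1) OR (NOT x3 AND x2 AND NOT x4 AND x1) OR (NOT x3 AND x2 AND x4 AND NOT x1) OR (x3 AND NOT x2 AND x4 AND NOT x1) OR (x3 AND x2 AND x4 AND x1)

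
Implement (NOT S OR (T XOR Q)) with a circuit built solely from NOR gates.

(((S NOR S) NOR ((((T NOR Q) NOR (T NOR Q)) NOR ((T NOR Q) NOR (T NOR Q))) NOR ((((T NOR T) NOR (Q NOR Q)) NOR ((T NOR T) NOR (Q NOR Q))) NOR (((T NOR T) NOR (Q NOR Q)) NOR ((T NOR T) NOR (Q NOR Q)))))) NOR ((S NOR S) NOR ((((T NOR Q) NOR (T NOR Q)) NOR ((T NOR Q) NOR (T NOR Q))) NOR ((((T NOR T) NOR (Q NOR Q)) NOR ((T NOR T) NOR (Q NOR Q))) NOR (((T NOR T) NOR (Q NOR Q)) NOR ((T NOR T) NOR (Q NOR Q)))))))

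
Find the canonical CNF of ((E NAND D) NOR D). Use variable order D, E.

(D OR E) AND (D OR NOT E) AND (NOT D OR E) AND (NOT D OR NOT E)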